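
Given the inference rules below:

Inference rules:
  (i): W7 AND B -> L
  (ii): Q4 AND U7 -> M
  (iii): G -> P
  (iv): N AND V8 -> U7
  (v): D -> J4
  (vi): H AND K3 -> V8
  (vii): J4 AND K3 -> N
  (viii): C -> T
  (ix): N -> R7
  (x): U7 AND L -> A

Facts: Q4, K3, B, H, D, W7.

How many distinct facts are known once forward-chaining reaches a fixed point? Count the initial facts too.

[1] (i) [W7 AND B -> L]; (v) [D -> J4]; (vi) [H AND K3 -> V8]. ⇒ new: L, J4, V8.
[2] (vii) [J4 AND K3 -> N]. ⇒ new: N.
[3] (iv) [N AND V8 -> U7]; (ix) [N -> R7]. ⇒ new: U7, R7.
[4] (ii) [Q4 AND U7 -> M]; (x) [U7 AND L -> A]. ⇒ new: M, A.
Closure: {A, B, D, H, J4, K3, L, M, N, Q4, R7, U7, V8, W7} — 14 facts.

14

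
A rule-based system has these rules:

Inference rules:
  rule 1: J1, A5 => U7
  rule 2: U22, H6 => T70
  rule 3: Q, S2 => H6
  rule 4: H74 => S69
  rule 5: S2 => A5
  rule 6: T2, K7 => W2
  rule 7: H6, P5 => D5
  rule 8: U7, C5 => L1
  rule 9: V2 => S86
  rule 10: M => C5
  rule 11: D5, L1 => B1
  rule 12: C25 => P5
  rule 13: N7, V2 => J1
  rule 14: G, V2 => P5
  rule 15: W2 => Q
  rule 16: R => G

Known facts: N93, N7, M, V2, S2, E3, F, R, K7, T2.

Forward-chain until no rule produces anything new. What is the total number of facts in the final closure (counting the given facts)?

Round 1: rule 5 [S2 => A5]; rule 6 [T2, K7 => W2]; rule 9 [V2 => S86]; rule 10 [M => C5]; rule 13 [N7, V2 => J1]; rule 16 [R => G]. Adds A5, W2, S86, C5, J1, G.
Round 2: rule 1 [J1, A5 => U7]; rule 14 [G, V2 => P5]; rule 15 [W2 => Q]. Adds U7, P5, Q.
Round 3: rule 3 [Q, S2 => H6]; rule 8 [U7, C5 => L1]. Adds H6, L1.
Round 4: rule 7 [H6, P5 => D5]. Adds D5.
Round 5: rule 11 [D5, L1 => B1]. Adds B1.
Closure: {A5, B1, C5, D5, E3, F, G, H6, J1, K7, L1, M, N7, N93, P5, Q, R, S2, S86, T2, U7, V2, W2} — 23 facts.

23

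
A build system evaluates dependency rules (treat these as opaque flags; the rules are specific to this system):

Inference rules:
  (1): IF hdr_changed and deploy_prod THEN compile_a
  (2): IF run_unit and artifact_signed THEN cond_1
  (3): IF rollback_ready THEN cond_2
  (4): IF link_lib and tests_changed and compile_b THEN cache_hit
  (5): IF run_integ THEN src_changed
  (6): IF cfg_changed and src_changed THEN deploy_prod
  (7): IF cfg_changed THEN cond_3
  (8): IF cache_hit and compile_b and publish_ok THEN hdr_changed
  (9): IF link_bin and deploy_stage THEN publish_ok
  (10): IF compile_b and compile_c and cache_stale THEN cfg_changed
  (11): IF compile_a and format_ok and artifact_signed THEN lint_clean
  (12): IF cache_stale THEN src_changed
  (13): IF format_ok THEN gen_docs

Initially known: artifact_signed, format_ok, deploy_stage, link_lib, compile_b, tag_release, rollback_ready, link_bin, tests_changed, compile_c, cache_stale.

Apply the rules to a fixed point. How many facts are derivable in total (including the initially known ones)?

22

Round 1: (3) [IF rollback_ready THEN cond_2]; (4) [IF link_lib and tests_changed and compile_b THEN cache_hit]; (9) [IF link_bin and deploy_stage THEN publish_ok]; (10) [IF compile_b and compile_c and cache_stale THEN cfg_changed]; (12) [IF cache_stale THEN src_changed]; (13) [IF format_ok THEN gen_docs]. Adds cond_2, cache_hit, publish_ok, cfg_changed, src_changed, gen_docs.
Round 2: (6) [IF cfg_changed and src_changed THEN deploy_prod]; (7) [IF cfg_changed THEN cond_3]; (8) [IF cache_hit and compile_b and publish_ok THEN hdr_changed]. Adds deploy_prod, cond_3, hdr_changed.
Round 3: (1) [IF hdr_changed and deploy_prod THEN compile_a]. Adds compile_a.
Round 4: (11) [IF compile_a and format_ok and artifact_signed THEN lint_clean]. Adds lint_clean.
Closure: {artifact_signed, cache_hit, cache_stale, cfg_changed, compile_a, compile_b, compile_c, cond_2, cond_3, deploy_prod, deploy_stage, format_ok, gen_docs, hdr_changed, link_bin, link_lib, lint_clean, publish_ok, rollback_ready, src_changed, tag_release, tests_changed} — 22 facts.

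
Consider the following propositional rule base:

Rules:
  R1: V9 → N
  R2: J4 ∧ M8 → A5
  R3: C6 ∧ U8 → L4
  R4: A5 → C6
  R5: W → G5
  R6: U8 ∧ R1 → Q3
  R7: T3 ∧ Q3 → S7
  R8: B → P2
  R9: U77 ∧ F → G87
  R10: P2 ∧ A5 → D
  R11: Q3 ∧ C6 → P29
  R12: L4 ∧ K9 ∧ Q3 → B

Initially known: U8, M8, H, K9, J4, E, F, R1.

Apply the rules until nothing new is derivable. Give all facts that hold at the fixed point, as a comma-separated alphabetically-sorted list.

Round 1 — R2, R6, derive A5, Q3.
Round 2 — R4, derive C6.
Round 3 — R3, R11, derive L4, P29.
Round 4 — R12, derive B.
Round 5 — R8, derive P2.
Round 6 — R10, derive D.

A5, B, C6, D, E, F, H, J4, K9, L4, M8, P2, P29, Q3, R1, U8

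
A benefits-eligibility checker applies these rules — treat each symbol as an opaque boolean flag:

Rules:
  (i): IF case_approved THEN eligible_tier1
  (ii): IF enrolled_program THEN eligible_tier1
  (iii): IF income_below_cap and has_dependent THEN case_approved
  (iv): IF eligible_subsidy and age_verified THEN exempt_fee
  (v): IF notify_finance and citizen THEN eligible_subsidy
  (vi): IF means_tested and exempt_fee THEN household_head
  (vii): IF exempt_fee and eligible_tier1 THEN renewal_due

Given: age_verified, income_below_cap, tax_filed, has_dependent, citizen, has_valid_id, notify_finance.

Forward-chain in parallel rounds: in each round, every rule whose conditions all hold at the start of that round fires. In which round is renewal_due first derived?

[1] (iii) [IF income_below_cap and has_dependent THEN case_approved]; (v) [IF notify_finance and citizen THEN eligible_subsidy]. ⇒ new: case_approved, eligible_subsidy.
[2] (i) [IF case_approved THEN eligible_tier1]; (iv) [IF eligible_subsidy and age_verified THEN exempt_fee]. ⇒ new: eligible_tier1, exempt_fee.
[3] (vii) [IF exempt_fee and eligible_tier1 THEN renewal_due]. ⇒ new: renewal_due.
renewal_due first appears in round 3.

3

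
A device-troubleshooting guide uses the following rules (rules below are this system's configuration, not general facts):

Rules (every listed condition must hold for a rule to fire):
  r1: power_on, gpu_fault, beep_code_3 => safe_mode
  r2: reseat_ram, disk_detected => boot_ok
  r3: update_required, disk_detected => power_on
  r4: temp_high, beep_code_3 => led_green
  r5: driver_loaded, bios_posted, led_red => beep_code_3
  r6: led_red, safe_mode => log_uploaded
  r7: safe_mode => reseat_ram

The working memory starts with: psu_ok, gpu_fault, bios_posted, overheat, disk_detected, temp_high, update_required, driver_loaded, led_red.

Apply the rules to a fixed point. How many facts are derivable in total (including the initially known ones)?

16

Round 1 — r3, r5, derive power_on, beep_code_3.
Round 2 — r1, r4, derive safe_mode, led_green.
Round 3 — r6, r7, derive log_uploaded, reseat_ram.
Round 4 — r2, derive boot_ok.
Closure: {beep_code_3, bios_posted, boot_ok, disk_detected, driver_loaded, gpu_fault, led_green, led_red, log_uploaded, overheat, power_on, psu_ok, reseat_ram, safe_mode, temp_high, update_required} — 16 facts.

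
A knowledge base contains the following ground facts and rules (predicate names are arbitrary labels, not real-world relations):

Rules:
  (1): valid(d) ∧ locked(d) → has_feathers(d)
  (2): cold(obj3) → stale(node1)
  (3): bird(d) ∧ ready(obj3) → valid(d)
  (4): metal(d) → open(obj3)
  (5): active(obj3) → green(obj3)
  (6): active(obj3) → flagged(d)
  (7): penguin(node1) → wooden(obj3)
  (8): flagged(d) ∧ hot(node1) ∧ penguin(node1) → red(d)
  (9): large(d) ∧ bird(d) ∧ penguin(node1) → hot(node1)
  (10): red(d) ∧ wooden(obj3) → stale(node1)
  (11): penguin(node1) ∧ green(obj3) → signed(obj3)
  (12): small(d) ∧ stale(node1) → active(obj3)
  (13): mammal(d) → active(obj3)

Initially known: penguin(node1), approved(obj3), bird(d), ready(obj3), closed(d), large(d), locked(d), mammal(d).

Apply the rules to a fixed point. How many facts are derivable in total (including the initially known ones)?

Round 1 — (3), (7), (9), (13), derive valid(d), wooden(obj3), hot(node1), active(obj3).
Round 2 — (1), (5), (6), derive has_feathers(d), green(obj3), flagged(d).
Round 3 — (8), (11), derive red(d), signed(obj3).
Round 4 — (10), derive stale(node1).
Closure: {active(obj3), approved(obj3), bird(d), closed(d), flagged(d), green(obj3), has_feathers(d), hot(node1), large(d), locked(d), mammal(d), penguin(node1), ready(obj3), red(d), signed(obj3), stale(node1), valid(d), wooden(obj3)} — 18 facts.

18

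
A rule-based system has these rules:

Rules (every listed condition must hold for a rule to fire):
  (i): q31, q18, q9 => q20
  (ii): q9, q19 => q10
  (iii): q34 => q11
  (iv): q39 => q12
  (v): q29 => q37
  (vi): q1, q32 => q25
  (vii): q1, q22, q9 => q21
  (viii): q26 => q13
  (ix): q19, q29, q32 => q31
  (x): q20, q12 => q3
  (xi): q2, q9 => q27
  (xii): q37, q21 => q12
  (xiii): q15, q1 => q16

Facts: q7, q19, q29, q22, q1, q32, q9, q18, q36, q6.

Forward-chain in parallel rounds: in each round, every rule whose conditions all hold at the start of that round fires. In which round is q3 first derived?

Round 1: (ii) [q9, q19 => q10]; (v) [q29 => q37]; (vi) [q1, q32 => q25]; (vii) [q1, q22, q9 => q21]; (ix) [q19, q29, q32 => q31]. Adds q10, q37, q25, q21, q31.
Round 2: (i) [q31, q18, q9 => q20]; (xii) [q37, q21 => q12]. Adds q20, q12.
Round 3: (x) [q20, q12 => q3]. Adds q3.
q3 first appears in round 3.

3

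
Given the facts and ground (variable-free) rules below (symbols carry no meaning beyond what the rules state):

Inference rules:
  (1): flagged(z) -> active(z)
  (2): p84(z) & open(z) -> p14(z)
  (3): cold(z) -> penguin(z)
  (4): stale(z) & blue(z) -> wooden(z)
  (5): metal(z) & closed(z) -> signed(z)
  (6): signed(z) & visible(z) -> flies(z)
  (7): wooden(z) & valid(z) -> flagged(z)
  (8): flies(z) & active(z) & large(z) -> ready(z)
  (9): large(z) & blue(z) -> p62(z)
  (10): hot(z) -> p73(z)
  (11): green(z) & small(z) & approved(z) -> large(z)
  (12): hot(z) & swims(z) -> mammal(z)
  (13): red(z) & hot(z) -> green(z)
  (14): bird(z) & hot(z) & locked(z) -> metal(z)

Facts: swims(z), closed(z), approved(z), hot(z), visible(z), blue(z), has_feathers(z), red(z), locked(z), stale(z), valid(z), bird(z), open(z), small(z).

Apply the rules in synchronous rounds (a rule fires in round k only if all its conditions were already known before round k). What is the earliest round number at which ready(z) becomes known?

4

Round 1: (4) [stale(z) & blue(z) -> wooden(z)]; (10) [hot(z) -> p73(z)]; (12) [hot(z) & swims(z) -> mammal(z)]; (13) [red(z) & hot(z) -> green(z)]; (14) [bird(z) & hot(z) & locked(z) -> metal(z)]. New: wooden(z), p73(z), mammal(z), green(z), metal(z).
Round 2: (5) [metal(z) & closed(z) -> signed(z)]; (7) [wooden(z) & valid(z) -> flagged(z)]; (11) [green(z) & small(z) & approved(z) -> large(z)]. New: signed(z), flagged(z), large(z).
Round 3: (1) [flagged(z) -> active(z)]; (6) [signed(z) & visible(z) -> flies(z)]; (9) [large(z) & blue(z) -> p62(z)]. New: active(z), flies(z), p62(z).
Round 4: (8) [flies(z) & active(z) & large(z) -> ready(z)]. New: ready(z).
ready(z) first appears in round 4.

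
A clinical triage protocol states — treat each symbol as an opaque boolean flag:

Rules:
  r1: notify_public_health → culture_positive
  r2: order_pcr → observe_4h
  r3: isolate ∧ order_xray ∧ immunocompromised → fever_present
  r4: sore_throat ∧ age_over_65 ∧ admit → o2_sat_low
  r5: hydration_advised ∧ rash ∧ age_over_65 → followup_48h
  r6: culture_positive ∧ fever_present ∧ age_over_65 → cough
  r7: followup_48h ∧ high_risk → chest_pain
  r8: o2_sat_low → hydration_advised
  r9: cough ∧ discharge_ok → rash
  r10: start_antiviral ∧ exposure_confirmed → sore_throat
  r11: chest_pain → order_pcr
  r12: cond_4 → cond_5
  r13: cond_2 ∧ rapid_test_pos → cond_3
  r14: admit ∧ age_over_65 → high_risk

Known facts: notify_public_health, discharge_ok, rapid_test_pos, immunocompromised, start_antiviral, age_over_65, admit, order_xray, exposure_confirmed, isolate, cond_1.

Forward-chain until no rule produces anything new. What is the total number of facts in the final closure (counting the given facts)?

Round 1 fires r1, r3, r10, r14, giving culture_positive, fever_present, sore_throat, high_risk.
Round 2 fires r4, r6, giving o2_sat_low, cough.
Round 3 fires r8, r9, giving hydration_advised, rash.
Round 4 fires r5, giving followup_48h.
Round 5 fires r7, giving chest_pain.
Round 6 fires r11, giving order_pcr.
Round 7 fires r2, giving observe_4h.
Closure: {admit, age_over_65, chest_pain, cond_1, cough, culture_positive, discharge_ok, exposure_confirmed, fever_present, followup_48h, high_risk, hydration_advised, immunocompromised, isolate, notify_public_health, o2_sat_low, observe_4h, order_pcr, order_xray, rapid_test_pos, rash, sore_throat, start_antiviral} — 23 facts.

23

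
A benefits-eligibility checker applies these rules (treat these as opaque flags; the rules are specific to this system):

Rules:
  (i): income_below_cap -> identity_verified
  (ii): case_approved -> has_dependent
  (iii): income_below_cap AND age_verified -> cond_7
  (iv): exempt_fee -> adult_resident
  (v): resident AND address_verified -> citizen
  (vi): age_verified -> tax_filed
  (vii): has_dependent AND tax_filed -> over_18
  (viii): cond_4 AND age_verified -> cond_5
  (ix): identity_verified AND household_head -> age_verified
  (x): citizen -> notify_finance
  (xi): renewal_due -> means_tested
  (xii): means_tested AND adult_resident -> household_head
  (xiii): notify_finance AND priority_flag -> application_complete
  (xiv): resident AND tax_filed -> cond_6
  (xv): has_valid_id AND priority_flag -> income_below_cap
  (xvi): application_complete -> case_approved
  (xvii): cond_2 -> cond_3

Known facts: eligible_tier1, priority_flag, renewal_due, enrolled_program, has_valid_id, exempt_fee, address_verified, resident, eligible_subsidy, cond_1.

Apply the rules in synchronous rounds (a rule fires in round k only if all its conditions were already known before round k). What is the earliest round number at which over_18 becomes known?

Round 1 — (iv), (v), (xi), (xv), derive adult_resident, citizen, means_tested, income_below_cap.
Round 2 — (i), (x), (xii), derive identity_verified, notify_finance, household_head.
Round 3 — (ix), (xiii), derive age_verified, application_complete.
Round 4 — (iii), (vi), (xvi), derive cond_7, tax_filed, case_approved.
Round 5 — (ii), (xiv), derive has_dependent, cond_6.
Round 6 — (vii), derive over_18.
over_18 first appears in round 6.

6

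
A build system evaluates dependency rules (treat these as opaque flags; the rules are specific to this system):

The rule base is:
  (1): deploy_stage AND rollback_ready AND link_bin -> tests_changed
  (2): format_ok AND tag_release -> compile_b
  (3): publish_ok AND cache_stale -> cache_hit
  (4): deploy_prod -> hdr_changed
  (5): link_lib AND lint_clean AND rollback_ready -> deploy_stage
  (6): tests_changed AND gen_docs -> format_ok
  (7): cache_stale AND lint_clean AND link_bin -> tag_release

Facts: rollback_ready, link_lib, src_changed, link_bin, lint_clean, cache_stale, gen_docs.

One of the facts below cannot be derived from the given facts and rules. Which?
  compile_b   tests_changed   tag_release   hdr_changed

hdr_changed

Round 1 — (5), (7), derive deploy_stage, tag_release.
Round 2 — (1), derive tests_changed.
Round 3 — (6), derive format_ok.
Round 4 — (2), derive compile_b.
Derived: tag_release (round 1), tests_changed (round 2), compile_b (round 4). hdr_changed never appears in any round.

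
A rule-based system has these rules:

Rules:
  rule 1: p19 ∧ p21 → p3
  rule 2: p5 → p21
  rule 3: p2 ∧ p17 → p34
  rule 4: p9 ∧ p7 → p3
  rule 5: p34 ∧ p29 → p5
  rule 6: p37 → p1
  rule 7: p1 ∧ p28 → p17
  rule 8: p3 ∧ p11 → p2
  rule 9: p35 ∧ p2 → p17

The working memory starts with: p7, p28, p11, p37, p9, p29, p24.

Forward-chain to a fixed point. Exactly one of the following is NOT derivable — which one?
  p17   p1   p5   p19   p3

p19

Round 1: rule 4 [p9 ∧ p7 → p3]; rule 6 [p37 → p1]. New: p3, p1.
Round 2: rule 7 [p1 ∧ p28 → p17]; rule 8 [p3 ∧ p11 → p2]. New: p17, p2.
Round 3: rule 3 [p2 ∧ p17 → p34]. New: p34.
Round 4: rule 5 [p34 ∧ p29 → p5]. New: p5.
Round 5: rule 2 [p5 → p21]. New: p21.
Derived: p17 (round 2), p5 (round 4), p3 (round 1), p1 (round 1). p19 never appears in any round.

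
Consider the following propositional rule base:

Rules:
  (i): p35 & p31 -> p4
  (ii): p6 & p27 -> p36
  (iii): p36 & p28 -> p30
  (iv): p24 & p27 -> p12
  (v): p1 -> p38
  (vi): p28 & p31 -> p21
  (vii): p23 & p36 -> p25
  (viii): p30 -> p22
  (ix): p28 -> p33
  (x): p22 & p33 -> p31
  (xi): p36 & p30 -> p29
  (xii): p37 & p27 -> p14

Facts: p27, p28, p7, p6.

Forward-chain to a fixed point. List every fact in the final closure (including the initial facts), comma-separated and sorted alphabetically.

p21, p22, p27, p28, p29, p30, p31, p33, p36, p6, p7

[1] (ii) [p6 & p27 -> p36]; (ix) [p28 -> p33]. ⇒ new: p36, p33.
[2] (iii) [p36 & p28 -> p30]. ⇒ new: p30.
[3] (viii) [p30 -> p22]; (xi) [p36 & p30 -> p29]. ⇒ new: p22, p29.
[4] (x) [p22 & p33 -> p31]. ⇒ new: p31.
[5] (vi) [p28 & p31 -> p21]. ⇒ new: p21.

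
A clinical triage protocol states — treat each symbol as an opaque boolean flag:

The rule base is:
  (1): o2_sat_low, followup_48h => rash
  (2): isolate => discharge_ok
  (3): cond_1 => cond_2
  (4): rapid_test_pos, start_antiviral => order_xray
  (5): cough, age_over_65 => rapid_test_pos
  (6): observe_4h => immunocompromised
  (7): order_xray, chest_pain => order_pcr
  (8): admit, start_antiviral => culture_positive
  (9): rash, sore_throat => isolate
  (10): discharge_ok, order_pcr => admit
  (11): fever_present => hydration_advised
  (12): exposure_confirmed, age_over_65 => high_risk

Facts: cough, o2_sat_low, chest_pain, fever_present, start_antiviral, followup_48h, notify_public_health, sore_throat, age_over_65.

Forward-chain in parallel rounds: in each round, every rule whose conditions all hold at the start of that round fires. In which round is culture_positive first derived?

Round 1 fires (1), (5), (11), giving rash, rapid_test_pos, hydration_advised.
Round 2 fires (4), (9), giving order_xray, isolate.
Round 3 fires (2), (7), giving discharge_ok, order_pcr.
Round 4 fires (10), giving admit.
Round 5 fires (8), giving culture_positive.
culture_positive first appears in round 5.

5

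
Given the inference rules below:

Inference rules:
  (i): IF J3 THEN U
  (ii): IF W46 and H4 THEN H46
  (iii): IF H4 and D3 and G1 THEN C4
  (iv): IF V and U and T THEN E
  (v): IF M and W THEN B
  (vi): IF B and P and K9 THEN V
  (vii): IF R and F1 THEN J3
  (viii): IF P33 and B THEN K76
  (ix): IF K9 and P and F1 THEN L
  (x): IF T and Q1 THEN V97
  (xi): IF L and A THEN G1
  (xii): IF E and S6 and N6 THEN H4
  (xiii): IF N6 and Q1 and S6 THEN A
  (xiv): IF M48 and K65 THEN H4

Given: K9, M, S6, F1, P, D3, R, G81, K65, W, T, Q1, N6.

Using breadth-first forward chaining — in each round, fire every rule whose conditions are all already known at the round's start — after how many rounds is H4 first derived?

4

[1] (v) [IF M and W THEN B]; (vii) [IF R and F1 THEN J3]; (ix) [IF K9 and P and F1 THEN L]; (x) [IF T and Q1 THEN V97]; (xiii) [IF N6 and Q1 and S6 THEN A]. ⇒ new: B, J3, L, V97, A.
[2] (i) [IF J3 THEN U]; (vi) [IF B and P and K9 THEN V]; (xi) [IF L and A THEN G1]. ⇒ new: U, V, G1.
[3] (iv) [IF V and U and T THEN E]. ⇒ new: E.
[4] (xii) [IF E and S6 and N6 THEN H4]. ⇒ new: H4.
H4 first appears in round 4.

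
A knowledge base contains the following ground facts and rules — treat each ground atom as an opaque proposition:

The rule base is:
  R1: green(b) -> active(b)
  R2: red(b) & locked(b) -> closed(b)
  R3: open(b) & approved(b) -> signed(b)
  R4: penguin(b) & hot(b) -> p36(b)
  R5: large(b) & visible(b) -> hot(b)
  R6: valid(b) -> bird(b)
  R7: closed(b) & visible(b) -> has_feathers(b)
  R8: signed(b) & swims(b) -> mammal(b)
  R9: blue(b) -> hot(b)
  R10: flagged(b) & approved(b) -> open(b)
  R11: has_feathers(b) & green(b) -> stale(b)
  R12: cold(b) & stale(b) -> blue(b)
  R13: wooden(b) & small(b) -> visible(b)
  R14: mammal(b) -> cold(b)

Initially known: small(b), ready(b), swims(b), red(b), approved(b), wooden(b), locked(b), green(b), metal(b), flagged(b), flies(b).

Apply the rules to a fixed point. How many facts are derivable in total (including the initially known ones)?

Round 1 — R1, R2, R10, R13, derive active(b), closed(b), open(b), visible(b).
Round 2 — R3, R7, derive signed(b), has_feathers(b).
Round 3 — R8, R11, derive mammal(b), stale(b).
Round 4 — R14, derive cold(b).
Round 5 — R12, derive blue(b).
Round 6 — R9, derive hot(b).
Closure: {active(b), approved(b), blue(b), closed(b), cold(b), flagged(b), flies(b), green(b), has_feathers(b), hot(b), locked(b), mammal(b), metal(b), open(b), ready(b), red(b), signed(b), small(b), stale(b), swims(b), visible(b), wooden(b)} — 22 facts.

22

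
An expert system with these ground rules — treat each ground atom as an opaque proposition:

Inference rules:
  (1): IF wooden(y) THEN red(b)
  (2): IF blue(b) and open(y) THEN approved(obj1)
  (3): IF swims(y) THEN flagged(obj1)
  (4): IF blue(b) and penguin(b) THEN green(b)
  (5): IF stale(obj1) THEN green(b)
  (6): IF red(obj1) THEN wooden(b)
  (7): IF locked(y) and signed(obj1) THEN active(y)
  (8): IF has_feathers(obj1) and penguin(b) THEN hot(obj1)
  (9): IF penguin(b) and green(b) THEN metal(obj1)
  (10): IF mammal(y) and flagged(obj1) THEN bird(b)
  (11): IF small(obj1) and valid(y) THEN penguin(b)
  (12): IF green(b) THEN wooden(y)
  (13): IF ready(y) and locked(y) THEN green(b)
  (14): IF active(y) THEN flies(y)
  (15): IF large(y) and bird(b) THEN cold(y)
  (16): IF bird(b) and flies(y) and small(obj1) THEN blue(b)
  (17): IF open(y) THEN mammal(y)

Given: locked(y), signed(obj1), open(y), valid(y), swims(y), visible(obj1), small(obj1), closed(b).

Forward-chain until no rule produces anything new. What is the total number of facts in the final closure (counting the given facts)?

20

[1] (3) [IF swims(y) THEN flagged(obj1)]; (7) [IF locked(y) and signed(obj1) THEN active(y)]; (11) [IF small(obj1) and valid(y) THEN penguin(b)]; (17) [IF open(y) THEN mammal(y)]. ⇒ new: flagged(obj1), active(y), penguin(b), mammal(y).
[2] (10) [IF mammal(y) and flagged(obj1) THEN bird(b)]; (14) [IF active(y) THEN flies(y)]. ⇒ new: bird(b), flies(y).
[3] (16) [IF bird(b) and flies(y) and small(obj1) THEN blue(b)]. ⇒ new: blue(b).
[4] (2) [IF blue(b) and open(y) THEN approved(obj1)]; (4) [IF blue(b) and penguin(b) THEN green(b)]. ⇒ new: approved(obj1), green(b).
[5] (9) [IF penguin(b) and green(b) THEN metal(obj1)]; (12) [IF green(b) THEN wooden(y)]. ⇒ new: metal(obj1), wooden(y).
[6] (1) [IF wooden(y) THEN red(b)]. ⇒ new: red(b).
Closure: {active(y), approved(obj1), bird(b), blue(b), closed(b), flagged(obj1), flies(y), green(b), locked(y), mammal(y), metal(obj1), open(y), penguin(b), red(b), signed(obj1), small(obj1), swims(y), valid(y), visible(obj1), wooden(y)} — 20 facts.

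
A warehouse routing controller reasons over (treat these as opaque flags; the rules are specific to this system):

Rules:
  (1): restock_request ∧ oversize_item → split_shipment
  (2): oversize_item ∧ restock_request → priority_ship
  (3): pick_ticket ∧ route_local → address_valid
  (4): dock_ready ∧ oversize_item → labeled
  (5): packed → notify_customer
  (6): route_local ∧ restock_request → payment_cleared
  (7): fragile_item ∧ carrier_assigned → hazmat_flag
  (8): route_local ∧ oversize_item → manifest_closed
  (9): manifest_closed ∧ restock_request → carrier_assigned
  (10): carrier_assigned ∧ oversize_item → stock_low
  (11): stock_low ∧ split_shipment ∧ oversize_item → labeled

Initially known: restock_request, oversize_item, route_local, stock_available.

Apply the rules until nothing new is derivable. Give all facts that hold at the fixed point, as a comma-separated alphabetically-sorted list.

carrier_assigned, labeled, manifest_closed, oversize_item, payment_cleared, priority_ship, restock_request, route_local, split_shipment, stock_available, stock_low

Round 1: (1) [restock_request ∧ oversize_item → split_shipment]; (2) [oversize_item ∧ restock_request → priority_ship]; (6) [route_local ∧ restock_request → payment_cleared]; (8) [route_local ∧ oversize_item → manifest_closed]. New: split_shipment, priority_ship, payment_cleared, manifest_closed.
Round 2: (9) [manifest_closed ∧ restock_request → carrier_assigned]. New: carrier_assigned.
Round 3: (10) [carrier_assigned ∧ oversize_item → stock_low]. New: stock_low.
Round 4: (11) [stock_low ∧ split_shipment ∧ oversize_item → labeled]. New: labeled.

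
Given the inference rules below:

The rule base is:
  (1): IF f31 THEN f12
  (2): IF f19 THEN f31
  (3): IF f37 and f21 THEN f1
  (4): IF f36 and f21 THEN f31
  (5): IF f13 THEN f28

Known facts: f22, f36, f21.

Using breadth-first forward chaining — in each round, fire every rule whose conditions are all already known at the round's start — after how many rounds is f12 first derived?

2

Round 1 — (4), derive f31.
Round 2 — (1), derive f12.
f12 first appears in round 2.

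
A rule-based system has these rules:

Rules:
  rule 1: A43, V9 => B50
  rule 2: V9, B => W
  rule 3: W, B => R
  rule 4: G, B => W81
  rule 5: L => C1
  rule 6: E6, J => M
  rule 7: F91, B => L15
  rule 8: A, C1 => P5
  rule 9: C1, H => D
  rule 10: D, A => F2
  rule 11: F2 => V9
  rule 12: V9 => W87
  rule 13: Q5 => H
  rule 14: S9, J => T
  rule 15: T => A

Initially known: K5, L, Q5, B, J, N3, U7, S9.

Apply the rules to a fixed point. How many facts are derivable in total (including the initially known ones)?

19

[1] rule 5 [L => C1]; rule 13 [Q5 => H]; rule 14 [S9, J => T]. ⇒ new: C1, H, T.
[2] rule 9 [C1, H => D]; rule 15 [T => A]. ⇒ new: D, A.
[3] rule 8 [A, C1 => P5]; rule 10 [D, A => F2]. ⇒ new: P5, F2.
[4] rule 11 [F2 => V9]. ⇒ new: V9.
[5] rule 2 [V9, B => W]; rule 12 [V9 => W87]. ⇒ new: W, W87.
[6] rule 3 [W, B => R]. ⇒ new: R.
Closure: {A, B, C1, D, F2, H, J, K5, L, N3, P5, Q5, R, S9, T, U7, V9, W, W87} — 19 facts.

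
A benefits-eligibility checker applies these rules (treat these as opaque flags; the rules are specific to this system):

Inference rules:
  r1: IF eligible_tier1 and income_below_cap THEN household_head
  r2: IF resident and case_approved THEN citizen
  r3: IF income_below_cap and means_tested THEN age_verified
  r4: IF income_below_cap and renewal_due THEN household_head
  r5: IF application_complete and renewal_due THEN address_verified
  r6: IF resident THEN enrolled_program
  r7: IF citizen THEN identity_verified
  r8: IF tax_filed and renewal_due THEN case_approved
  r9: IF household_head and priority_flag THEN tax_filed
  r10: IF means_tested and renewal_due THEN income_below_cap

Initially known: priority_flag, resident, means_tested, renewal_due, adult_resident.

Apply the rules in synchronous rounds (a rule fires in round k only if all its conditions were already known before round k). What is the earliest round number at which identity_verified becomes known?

6

[1] r6 [IF resident THEN enrolled_program]; r10 [IF means_tested and renewal_due THEN income_below_cap]. ⇒ new: enrolled_program, income_below_cap.
[2] r3 [IF income_below_cap and means_tested THEN age_verified]; r4 [IF income_below_cap and renewal_due THEN household_head]. ⇒ new: age_verified, household_head.
[3] r9 [IF household_head and priority_flag THEN tax_filed]. ⇒ new: tax_filed.
[4] r8 [IF tax_filed and renewal_due THEN case_approved]. ⇒ new: case_approved.
[5] r2 [IF resident and case_approved THEN citizen]. ⇒ new: citizen.
[6] r7 [IF citizen THEN identity_verified]. ⇒ new: identity_verified.
identity_verified first appears in round 6.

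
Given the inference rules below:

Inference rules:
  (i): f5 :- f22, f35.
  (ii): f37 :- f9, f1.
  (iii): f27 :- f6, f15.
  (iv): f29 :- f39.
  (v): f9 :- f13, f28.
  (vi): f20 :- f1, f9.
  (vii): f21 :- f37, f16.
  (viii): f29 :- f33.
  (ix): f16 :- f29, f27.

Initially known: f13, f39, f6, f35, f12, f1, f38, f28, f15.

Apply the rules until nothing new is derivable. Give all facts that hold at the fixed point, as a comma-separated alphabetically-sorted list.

f1, f12, f13, f15, f16, f20, f21, f27, f28, f29, f35, f37, f38, f39, f6, f9

Round 1 fires (iii), (iv), (v), giving f27, f29, f9.
Round 2 fires (ii), (vi), (ix), giving f37, f20, f16.
Round 3 fires (vii), giving f21.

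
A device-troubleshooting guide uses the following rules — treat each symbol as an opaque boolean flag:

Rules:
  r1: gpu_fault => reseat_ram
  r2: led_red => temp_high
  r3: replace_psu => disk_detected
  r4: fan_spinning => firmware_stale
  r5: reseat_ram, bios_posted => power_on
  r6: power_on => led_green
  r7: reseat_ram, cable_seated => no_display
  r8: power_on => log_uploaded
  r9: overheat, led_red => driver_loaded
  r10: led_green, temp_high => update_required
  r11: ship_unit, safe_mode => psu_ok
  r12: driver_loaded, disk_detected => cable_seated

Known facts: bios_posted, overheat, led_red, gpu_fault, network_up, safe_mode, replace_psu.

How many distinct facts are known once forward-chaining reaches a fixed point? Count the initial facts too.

Round 1: r1 [gpu_fault => reseat_ram]; r2 [led_red => temp_high]; r3 [replace_psu => disk_detected]; r9 [overheat, led_red => driver_loaded]. New: reseat_ram, temp_high, disk_detected, driver_loaded.
Round 2: r5 [reseat_ram, bios_posted => power_on]; r12 [driver_loaded, disk_detected => cable_seated]. New: power_on, cable_seated.
Round 3: r6 [power_on => led_green]; r7 [reseat_ram, cable_seated => no_display]; r8 [power_on => log_uploaded]. New: led_green, no_display, log_uploaded.
Round 4: r10 [led_green, temp_high => update_required]. New: update_required.
Closure: {bios_posted, cable_seated, disk_detected, driver_loaded, gpu_fault, led_green, led_red, log_uploaded, network_up, no_display, overheat, power_on, replace_psu, reseat_ram, safe_mode, temp_high, update_required} — 17 facts.

17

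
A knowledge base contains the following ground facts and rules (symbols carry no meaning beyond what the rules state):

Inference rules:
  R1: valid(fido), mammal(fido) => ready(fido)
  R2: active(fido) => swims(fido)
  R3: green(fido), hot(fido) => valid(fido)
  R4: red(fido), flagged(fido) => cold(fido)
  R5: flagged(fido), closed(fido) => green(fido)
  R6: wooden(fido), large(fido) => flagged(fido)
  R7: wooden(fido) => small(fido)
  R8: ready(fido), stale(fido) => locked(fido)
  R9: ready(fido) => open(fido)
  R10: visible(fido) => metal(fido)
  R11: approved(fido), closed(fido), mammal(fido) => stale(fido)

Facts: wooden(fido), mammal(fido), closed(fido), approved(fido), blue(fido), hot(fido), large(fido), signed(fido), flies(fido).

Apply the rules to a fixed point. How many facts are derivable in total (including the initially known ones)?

17

Round 1 fires R6, R7, R11, giving flagged(fido), small(fido), stale(fido).
Round 2 fires R5, giving green(fido).
Round 3 fires R3, giving valid(fido).
Round 4 fires R1, giving ready(fido).
Round 5 fires R8, R9, giving locked(fido), open(fido).
Closure: {approved(fido), blue(fido), closed(fido), flagged(fido), flies(fido), green(fido), hot(fido), large(fido), locked(fido), mammal(fido), open(fido), ready(fido), signed(fido), small(fido), stale(fido), valid(fido), wooden(fido)} — 17 facts.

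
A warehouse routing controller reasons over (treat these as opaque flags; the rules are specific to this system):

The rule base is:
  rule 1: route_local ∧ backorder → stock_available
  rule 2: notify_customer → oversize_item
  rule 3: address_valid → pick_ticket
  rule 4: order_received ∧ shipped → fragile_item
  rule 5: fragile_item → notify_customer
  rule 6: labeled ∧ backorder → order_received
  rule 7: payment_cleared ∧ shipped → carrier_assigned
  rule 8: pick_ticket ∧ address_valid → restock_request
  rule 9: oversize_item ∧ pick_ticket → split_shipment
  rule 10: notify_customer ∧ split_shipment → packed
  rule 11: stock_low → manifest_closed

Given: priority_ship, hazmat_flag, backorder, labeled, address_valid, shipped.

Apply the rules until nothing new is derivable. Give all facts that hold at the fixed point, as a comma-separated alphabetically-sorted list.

Round 1 fires rule 3, rule 6, giving pick_ticket, order_received.
Round 2 fires rule 4, rule 8, giving fragile_item, restock_request.
Round 3 fires rule 5, giving notify_customer.
Round 4 fires rule 2, giving oversize_item.
Round 5 fires rule 9, giving split_shipment.
Round 6 fires rule 10, giving packed.

address_valid, backorder, fragile_item, hazmat_flag, labeled, notify_customer, order_received, oversize_item, packed, pick_ticket, priority_ship, restock_request, shipped, split_shipment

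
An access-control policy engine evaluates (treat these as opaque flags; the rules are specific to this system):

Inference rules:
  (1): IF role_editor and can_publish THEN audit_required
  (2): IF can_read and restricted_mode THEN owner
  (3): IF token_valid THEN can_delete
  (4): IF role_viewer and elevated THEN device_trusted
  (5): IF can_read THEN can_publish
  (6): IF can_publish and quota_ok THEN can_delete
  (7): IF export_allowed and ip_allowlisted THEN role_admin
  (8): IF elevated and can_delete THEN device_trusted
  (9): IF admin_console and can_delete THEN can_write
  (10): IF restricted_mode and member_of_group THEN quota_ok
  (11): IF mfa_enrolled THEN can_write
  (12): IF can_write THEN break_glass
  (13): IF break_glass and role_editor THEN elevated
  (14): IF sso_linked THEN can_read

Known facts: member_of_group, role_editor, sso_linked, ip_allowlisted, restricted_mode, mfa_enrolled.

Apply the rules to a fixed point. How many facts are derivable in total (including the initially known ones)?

16

Round 1 — (10), (11), (14), derive quota_ok, can_write, can_read.
Round 2 — (2), (5), (12), derive owner, can_publish, break_glass.
Round 3 — (1), (6), (13), derive audit_required, can_delete, elevated.
Round 4 — (8), derive device_trusted.
Closure: {audit_required, break_glass, can_delete, can_publish, can_read, can_write, device_trusted, elevated, ip_allowlisted, member_of_group, mfa_enrolled, owner, quota_ok, restricted_mode, role_editor, sso_linked} — 16 facts.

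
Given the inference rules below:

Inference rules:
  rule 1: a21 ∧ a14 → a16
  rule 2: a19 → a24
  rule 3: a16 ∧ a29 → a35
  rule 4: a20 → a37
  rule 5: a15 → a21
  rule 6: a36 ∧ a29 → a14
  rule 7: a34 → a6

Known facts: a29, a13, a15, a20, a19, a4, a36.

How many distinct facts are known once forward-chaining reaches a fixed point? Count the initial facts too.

13

Round 1 fires rule 2, rule 4, rule 5, rule 6, giving a24, a37, a21, a14.
Round 2 fires rule 1, giving a16.
Round 3 fires rule 3, giving a35.
Closure: {a13, a14, a15, a16, a19, a20, a21, a24, a29, a35, a36, a37, a4} — 13 facts.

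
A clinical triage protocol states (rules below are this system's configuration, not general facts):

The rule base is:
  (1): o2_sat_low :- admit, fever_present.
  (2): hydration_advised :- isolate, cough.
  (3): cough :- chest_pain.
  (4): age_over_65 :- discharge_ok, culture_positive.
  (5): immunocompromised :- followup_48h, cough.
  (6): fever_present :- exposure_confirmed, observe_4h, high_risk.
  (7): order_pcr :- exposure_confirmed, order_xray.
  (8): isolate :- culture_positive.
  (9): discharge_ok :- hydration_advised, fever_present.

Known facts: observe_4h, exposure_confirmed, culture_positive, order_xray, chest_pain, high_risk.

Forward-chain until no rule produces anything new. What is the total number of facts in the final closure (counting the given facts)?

Round 1: (3) [cough :- chest_pain.]; (6) [fever_present :- exposure_confirmed, observe_4h, high_risk.]; (7) [order_pcr :- exposure_confirmed, order_xray.]; (8) [isolate :- culture_positive.]. New: cough, fever_present, order_pcr, isolate.
Round 2: (2) [hydration_advised :- isolate, cough.]. New: hydration_advised.
Round 3: (9) [discharge_ok :- hydration_advised, fever_present.]. New: discharge_ok.
Round 4: (4) [age_over_65 :- discharge_ok, culture_positive.]. New: age_over_65.
Closure: {age_over_65, chest_pain, cough, culture_positive, discharge_ok, exposure_confirmed, fever_present, high_risk, hydration_advised, isolate, observe_4h, order_pcr, order_xray} — 13 facts.

13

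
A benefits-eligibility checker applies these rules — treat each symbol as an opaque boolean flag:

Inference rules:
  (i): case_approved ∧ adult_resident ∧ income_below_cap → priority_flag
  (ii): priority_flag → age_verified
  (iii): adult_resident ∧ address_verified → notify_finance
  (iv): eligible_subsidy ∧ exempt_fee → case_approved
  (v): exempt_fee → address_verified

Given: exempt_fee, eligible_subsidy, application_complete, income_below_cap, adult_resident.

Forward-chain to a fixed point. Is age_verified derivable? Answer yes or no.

yes

Round 1: (iv) [eligible_subsidy ∧ exempt_fee → case_approved]; (v) [exempt_fee → address_verified]. Adds case_approved, address_verified.
Round 2: (i) [case_approved ∧ adult_resident ∧ income_below_cap → priority_flag]; (iii) [adult_resident ∧ address_verified → notify_finance]. Adds priority_flag, notify_finance.
Round 3: (ii) [priority_flag → age_verified]. Adds age_verified.
age_verified appears in round 3, so it is derivable.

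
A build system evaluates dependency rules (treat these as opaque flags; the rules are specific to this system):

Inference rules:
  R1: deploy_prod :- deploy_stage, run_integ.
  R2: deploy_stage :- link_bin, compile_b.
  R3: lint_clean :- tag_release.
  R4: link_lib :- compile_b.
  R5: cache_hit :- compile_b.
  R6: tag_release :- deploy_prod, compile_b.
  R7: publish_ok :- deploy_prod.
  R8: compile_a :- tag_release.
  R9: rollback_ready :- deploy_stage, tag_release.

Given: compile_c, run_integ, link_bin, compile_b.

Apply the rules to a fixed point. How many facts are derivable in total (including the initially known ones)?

[1] R2 [deploy_stage :- link_bin, compile_b.]; R4 [link_lib :- compile_b.]; R5 [cache_hit :- compile_b.]. ⇒ new: deploy_stage, link_lib, cache_hit.
[2] R1 [deploy_prod :- deploy_stage, run_integ.]. ⇒ new: deploy_prod.
[3] R6 [tag_release :- deploy_prod, compile_b.]; R7 [publish_ok :- deploy_prod.]. ⇒ new: tag_release, publish_ok.
[4] R3 [lint_clean :- tag_release.]; R8 [compile_a :- tag_release.]; R9 [rollback_ready :- deploy_stage, tag_release.]. ⇒ new: lint_clean, compile_a, rollback_ready.
Closure: {cache_hit, compile_a, compile_b, compile_c, deploy_prod, deploy_stage, link_bin, link_lib, lint_clean, publish_ok, rollback_ready, run_integ, tag_release} — 13 facts.

13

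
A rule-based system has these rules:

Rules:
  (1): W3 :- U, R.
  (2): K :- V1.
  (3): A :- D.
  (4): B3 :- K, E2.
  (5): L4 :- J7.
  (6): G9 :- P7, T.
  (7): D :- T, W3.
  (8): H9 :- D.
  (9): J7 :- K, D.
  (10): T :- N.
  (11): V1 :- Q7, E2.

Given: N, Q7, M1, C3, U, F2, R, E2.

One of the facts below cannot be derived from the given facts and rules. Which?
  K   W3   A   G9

G9

Round 1 fires (1), (10), (11), giving W3, T, V1.
Round 2 fires (2), (7), giving K, D.
Round 3 fires (3), (4), (8), (9), giving A, B3, H9, J7.
Round 4 fires (5), giving L4.
Derived: W3 (round 1), K (round 2), A (round 3). G9 never appears in any round.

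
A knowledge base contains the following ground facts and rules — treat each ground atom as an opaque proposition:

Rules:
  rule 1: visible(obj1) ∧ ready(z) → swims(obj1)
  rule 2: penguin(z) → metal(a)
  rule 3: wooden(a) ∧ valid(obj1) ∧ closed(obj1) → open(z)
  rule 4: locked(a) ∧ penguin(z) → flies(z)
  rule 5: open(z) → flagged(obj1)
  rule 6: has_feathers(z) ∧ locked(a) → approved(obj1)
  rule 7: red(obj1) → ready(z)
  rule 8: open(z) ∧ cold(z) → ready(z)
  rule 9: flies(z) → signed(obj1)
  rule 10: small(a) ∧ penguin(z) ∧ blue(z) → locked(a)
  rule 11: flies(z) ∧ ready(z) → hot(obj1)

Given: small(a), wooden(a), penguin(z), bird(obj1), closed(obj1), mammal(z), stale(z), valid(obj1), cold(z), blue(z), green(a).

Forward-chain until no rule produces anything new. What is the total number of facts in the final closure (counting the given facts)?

19

Round 1 — rule 2, rule 3, rule 10, derive metal(a), open(z), locked(a).
Round 2 — rule 4, rule 5, rule 8, derive flies(z), flagged(obj1), ready(z).
Round 3 — rule 9, rule 11, derive signed(obj1), hot(obj1).
Closure: {bird(obj1), blue(z), closed(obj1), cold(z), flagged(obj1), flies(z), green(a), hot(obj1), locked(a), mammal(z), metal(a), open(z), penguin(z), ready(z), signed(obj1), small(a), stale(z), valid(obj1), wooden(a)} — 19 facts.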